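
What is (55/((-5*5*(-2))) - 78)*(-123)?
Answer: 94587/10 ≈ 9458.7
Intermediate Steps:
(55/((-5*5*(-2))) - 78)*(-123) = (55/((-25*(-2))) - 78)*(-123) = (55/50 - 78)*(-123) = (55*(1/50) - 78)*(-123) = (11/10 - 78)*(-123) = -769/10*(-123) = 94587/10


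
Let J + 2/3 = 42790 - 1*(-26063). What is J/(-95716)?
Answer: -206557/287148 ≈ -0.71934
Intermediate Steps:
J = 206557/3 (J = -⅔ + (42790 - 1*(-26063)) = -⅔ + (42790 + 26063) = -⅔ + 68853 = 206557/3 ≈ 68852.)
J/(-95716) = (206557/3)/(-95716) = (206557/3)*(-1/95716) = -206557/287148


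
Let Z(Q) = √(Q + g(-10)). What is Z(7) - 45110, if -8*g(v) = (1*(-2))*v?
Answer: -45110 + 3*√2/2 ≈ -45108.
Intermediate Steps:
g(v) = v/4 (g(v) = -1*(-2)*v/8 = -(-1)*v/4 = v/4)
Z(Q) = √(-5/2 + Q) (Z(Q) = √(Q + (¼)*(-10)) = √(Q - 5/2) = √(-5/2 + Q))
Z(7) - 45110 = √(-10 + 4*7)/2 - 45110 = √(-10 + 28)/2 - 45110 = √18/2 - 45110 = (3*√2)/2 - 45110 = 3*√2/2 - 45110 = -45110 + 3*√2/2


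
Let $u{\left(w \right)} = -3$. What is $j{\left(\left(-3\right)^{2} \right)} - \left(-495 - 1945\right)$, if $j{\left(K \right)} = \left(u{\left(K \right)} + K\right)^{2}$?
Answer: $2476$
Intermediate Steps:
$j{\left(K \right)} = \left(-3 + K\right)^{2}$
$j{\left(\left(-3\right)^{2} \right)} - \left(-495 - 1945\right) = \left(-3 + \left(-3\right)^{2}\right)^{2} - \left(-495 - 1945\right) = \left(-3 + 9\right)^{2} - \left(-495 - 1945\right) = 6^{2} - -2440 = 36 + 2440 = 2476$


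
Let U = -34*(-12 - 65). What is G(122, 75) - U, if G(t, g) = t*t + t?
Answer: 12388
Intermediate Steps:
G(t, g) = t + t² (G(t, g) = t² + t = t + t²)
U = 2618 (U = -34*(-77) = 2618)
G(122, 75) - U = 122*(1 + 122) - 1*2618 = 122*123 - 2618 = 15006 - 2618 = 12388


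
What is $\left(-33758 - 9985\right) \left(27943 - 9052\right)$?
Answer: $-826349013$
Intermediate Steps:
$\left(-33758 - 9985\right) \left(27943 - 9052\right) = \left(-43743\right) 18891 = -826349013$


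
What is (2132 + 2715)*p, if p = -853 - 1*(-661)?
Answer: -930624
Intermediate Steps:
p = -192 (p = -853 + 661 = -192)
(2132 + 2715)*p = (2132 + 2715)*(-192) = 4847*(-192) = -930624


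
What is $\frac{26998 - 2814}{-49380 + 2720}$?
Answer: $- \frac{6046}{11665} \approx -0.5183$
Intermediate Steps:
$\frac{26998 - 2814}{-49380 + 2720} = \frac{24184}{-46660} = 24184 \left(- \frac{1}{46660}\right) = - \frac{6046}{11665}$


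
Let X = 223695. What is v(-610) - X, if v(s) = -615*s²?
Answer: -229065195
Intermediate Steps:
v(-610) - X = -615*(-610)² - 1*223695 = -615*372100 - 223695 = -228841500 - 223695 = -229065195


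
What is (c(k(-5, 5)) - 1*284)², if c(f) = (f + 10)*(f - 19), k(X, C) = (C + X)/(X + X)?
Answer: 224676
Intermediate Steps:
k(X, C) = (C + X)/(2*X) (k(X, C) = (C + X)/((2*X)) = (C + X)*(1/(2*X)) = (C + X)/(2*X))
c(f) = (-19 + f)*(10 + f) (c(f) = (10 + f)*(-19 + f) = (-19 + f)*(10 + f))
(c(k(-5, 5)) - 1*284)² = ((-190 + ((½)*(5 - 5)/(-5))² - 9*(5 - 5)/(2*(-5))) - 1*284)² = ((-190 + ((½)*(-⅕)*0)² - 9*(-1)*0/(2*5)) - 284)² = ((-190 + 0² - 9*0) - 284)² = ((-190 + 0 + 0) - 284)² = (-190 - 284)² = (-474)² = 224676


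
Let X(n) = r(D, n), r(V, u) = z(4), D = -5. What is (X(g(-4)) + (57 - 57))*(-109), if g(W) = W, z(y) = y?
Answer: -436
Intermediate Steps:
r(V, u) = 4
X(n) = 4
(X(g(-4)) + (57 - 57))*(-109) = (4 + (57 - 57))*(-109) = (4 + 0)*(-109) = 4*(-109) = -436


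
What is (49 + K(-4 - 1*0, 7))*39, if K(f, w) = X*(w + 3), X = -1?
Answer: 1521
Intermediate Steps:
K(f, w) = -3 - w (K(f, w) = -(w + 3) = -(3 + w) = -3 - w)
(49 + K(-4 - 1*0, 7))*39 = (49 + (-3 - 1*7))*39 = (49 + (-3 - 7))*39 = (49 - 10)*39 = 39*39 = 1521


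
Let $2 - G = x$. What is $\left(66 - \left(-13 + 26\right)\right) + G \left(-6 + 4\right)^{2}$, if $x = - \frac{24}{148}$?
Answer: $\frac{2281}{37} \approx 61.649$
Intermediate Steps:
$x = - \frac{6}{37}$ ($x = \left(-24\right) \frac{1}{148} = - \frac{6}{37} \approx -0.16216$)
$G = \frac{80}{37}$ ($G = 2 - - \frac{6}{37} = 2 + \frac{6}{37} = \frac{80}{37} \approx 2.1622$)
$\left(66 - \left(-13 + 26\right)\right) + G \left(-6 + 4\right)^{2} = \left(66 - \left(-13 + 26\right)\right) + \frac{80 \left(-6 + 4\right)^{2}}{37} = \left(66 - 13\right) + \frac{80 \left(-2\right)^{2}}{37} = \left(66 - 13\right) + \frac{80}{37} \cdot 4 = 53 + \frac{320}{37} = \frac{2281}{37}$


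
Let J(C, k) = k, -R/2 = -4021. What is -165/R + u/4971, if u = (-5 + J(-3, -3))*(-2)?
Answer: -691543/39976782 ≈ -0.017299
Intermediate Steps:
R = 8042 (R = -2*(-4021) = 8042)
u = 16 (u = (-5 - 3)*(-2) = -8*(-2) = 16)
-165/R + u/4971 = -165/8042 + 16/4971 = -691543/39976782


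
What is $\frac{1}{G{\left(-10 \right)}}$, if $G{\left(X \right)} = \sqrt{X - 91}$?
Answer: $- \frac{i \sqrt{101}}{101} \approx - 0.099504 i$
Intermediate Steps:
$G{\left(X \right)} = \sqrt{-91 + X}$
$\frac{1}{G{\left(-10 \right)}} = \frac{1}{\sqrt{-91 - 10}} = \frac{1}{\sqrt{-101}} = \frac{1}{i \sqrt{101}} = - \frac{i \sqrt{101}}{101}$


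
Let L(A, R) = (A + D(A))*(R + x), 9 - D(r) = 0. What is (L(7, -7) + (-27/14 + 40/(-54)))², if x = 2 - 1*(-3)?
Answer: 171741025/142884 ≈ 1202.0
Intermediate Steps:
x = 5 (x = 2 + 3 = 5)
D(r) = 9 (D(r) = 9 - 1*0 = 9 + 0 = 9)
L(A, R) = (5 + R)*(9 + A) (L(A, R) = (A + 9)*(R + 5) = (9 + A)*(5 + R) = (5 + R)*(9 + A))
(L(7, -7) + (-27/14 + 40/(-54)))² = ((45 + 5*7 + 9*(-7) + 7*(-7)) + (-27/14 + 40/(-54)))² = ((45 + 35 - 63 - 49) + (-27*1/14 + 40*(-1/54)))² = (-32 + (-27/14 - 20/27))² = (-32 - 1009/378)² = (-13105/378)² = 171741025/142884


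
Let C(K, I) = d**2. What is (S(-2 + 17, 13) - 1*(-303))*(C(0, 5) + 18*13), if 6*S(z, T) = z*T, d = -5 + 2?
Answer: 163053/2 ≈ 81527.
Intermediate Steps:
d = -3
C(K, I) = 9 (C(K, I) = (-3)**2 = 9)
S(z, T) = T*z/6 (S(z, T) = (z*T)/6 = (T*z)/6 = T*z/6)
(S(-2 + 17, 13) - 1*(-303))*(C(0, 5) + 18*13) = ((1/6)*13*(-2 + 17) - 1*(-303))*(9 + 18*13) = ((1/6)*13*15 + 303)*(9 + 234) = (65/2 + 303)*243 = (671/2)*243 = 163053/2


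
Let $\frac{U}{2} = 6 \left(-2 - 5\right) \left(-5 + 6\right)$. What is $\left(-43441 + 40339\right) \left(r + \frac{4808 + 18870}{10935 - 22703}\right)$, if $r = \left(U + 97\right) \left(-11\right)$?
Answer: $\frac{1323392301}{2942} \approx 4.4983 \cdot 10^{5}$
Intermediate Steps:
$U = -84$ ($U = 2 \cdot 6 \left(-2 - 5\right) \left(-5 + 6\right) = 2 \cdot 6 \left(\left(-7\right) 1\right) = 2 \cdot 6 \left(-7\right) = 2 \left(-42\right) = -84$)
$r = -143$ ($r = \left(-84 + 97\right) \left(-11\right) = 13 \left(-11\right) = -143$)
$\left(-43441 + 40339\right) \left(r + \frac{4808 + 18870}{10935 - 22703}\right) = \left(-43441 + 40339\right) \left(-143 + \frac{4808 + 18870}{10935 - 22703}\right) = - 3102 \left(-143 + \frac{23678}{-11768}\right) = - 3102 \left(-143 + 23678 \left(- \frac{1}{11768}\right)\right) = - 3102 \left(-143 - \frac{11839}{5884}\right) = \left(-3102\right) \left(- \frac{853251}{5884}\right) = \frac{1323392301}{2942}$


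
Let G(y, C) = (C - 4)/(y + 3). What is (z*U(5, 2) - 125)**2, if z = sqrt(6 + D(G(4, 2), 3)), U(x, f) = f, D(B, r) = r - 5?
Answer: 14641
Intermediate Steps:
G(y, C) = (-4 + C)/(3 + y)
D(B, r) = -5 + r
z = 2 (z = sqrt(6 + (-5 + 3)) = sqrt(6 - 2) = sqrt(4) = 2)
(z*U(5, 2) - 125)**2 = (2*2 - 125)**2 = (4 - 125)**2 = (-121)**2 = 14641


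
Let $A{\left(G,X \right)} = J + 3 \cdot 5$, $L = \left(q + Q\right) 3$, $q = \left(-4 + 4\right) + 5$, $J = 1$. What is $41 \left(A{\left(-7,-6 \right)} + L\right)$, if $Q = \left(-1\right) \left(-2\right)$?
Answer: $1517$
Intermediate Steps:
$Q = 2$
$q = 5$ ($q = 0 + 5 = 5$)
$L = 21$ ($L = \left(5 + 2\right) 3 = 7 \cdot 3 = 21$)
$A{\left(G,X \right)} = 16$ ($A{\left(G,X \right)} = 1 + 3 \cdot 5 = 1 + 15 = 16$)
$41 \left(A{\left(-7,-6 \right)} + L\right) = 41 \left(16 + 21\right) = 41 \cdot 37 = 1517$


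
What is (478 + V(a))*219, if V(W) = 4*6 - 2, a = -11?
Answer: 109500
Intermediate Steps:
V(W) = 22 (V(W) = 24 - 2 = 22)
(478 + V(a))*219 = (478 + 22)*219 = 500*219 = 109500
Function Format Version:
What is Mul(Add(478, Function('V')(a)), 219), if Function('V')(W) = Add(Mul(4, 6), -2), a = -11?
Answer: 109500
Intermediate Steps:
Function('V')(W) = 22 (Function('V')(W) = Add(24, -2) = 22)
Mul(Add(478, Function('V')(a)), 219) = Mul(Add(478, 22), 219) = Mul(500, 219) = 109500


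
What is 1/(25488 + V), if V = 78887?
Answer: 1/104375 ≈ 9.5808e-6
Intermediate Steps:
1/(25488 + V) = 1/(25488 + 78887) = 1/104375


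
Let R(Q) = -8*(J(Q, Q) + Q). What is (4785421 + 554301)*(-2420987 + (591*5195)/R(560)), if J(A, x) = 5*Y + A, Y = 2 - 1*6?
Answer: -11377749265617509/880 ≈ -1.2929e+13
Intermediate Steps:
Y = -4 (Y = 2 - 6 = -4)
J(A, x) = -20 + A (J(A, x) = 5*(-4) + A = -20 + A)
R(Q) = 160 - 16*Q (R(Q) = -8*((-20 + Q) + Q) = -8*(-20 + 2*Q) = 160 - 16*Q)
(4785421 + 554301)*(-2420987 + (591*5195)/R(560)) = (4785421 + 554301)*(-2420987 + (591*5195)/(160 - 16*560)) = 5339722*(-2420987 + 3070245/(160 - 8960)) = 5339722*(-2420987 + 3070245/(-8800)) = 5339722*(-2420987 + 3070245*(-1/8800)) = 5339722*(-2420987 - 614049/1760) = 5339722*(-4261551169/1760) = -11377749265617509/880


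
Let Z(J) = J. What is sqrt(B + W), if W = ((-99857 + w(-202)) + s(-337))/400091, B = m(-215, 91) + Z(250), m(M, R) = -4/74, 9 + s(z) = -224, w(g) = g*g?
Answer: sqrt(54740600846968862)/14803367 ≈ 15.805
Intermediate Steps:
w(g) = g**2
s(z) = -233 (s(z) = -9 - 224 = -233)
m(M, R) = -2/37 (m(M, R) = -4*1/74 = -2/37)
B = 9248/37 (B = -2/37 + 250 = 9248/37 ≈ 249.95)
W = -59286/400091 (W = ((-99857 + (-202)**2) - 233)/400091 = ((-99857 + 40804) - 233)*(1/400091) = (-59053 - 233)*(1/400091) = -59286*1/400091 = -59286/400091 ≈ -0.14818)
sqrt(B + W) = sqrt(9248/37 - 59286/400091) = sqrt(3697847986/14803367) = sqrt(54740600846968862)/14803367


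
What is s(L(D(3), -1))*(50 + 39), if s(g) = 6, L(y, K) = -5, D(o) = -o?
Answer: 534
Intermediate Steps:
s(L(D(3), -1))*(50 + 39) = 6*(50 + 39) = 6*89 = 534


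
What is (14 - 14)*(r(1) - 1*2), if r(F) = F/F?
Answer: 0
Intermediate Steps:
r(F) = 1
(14 - 14)*(r(1) - 1*2) = (14 - 14)*(1 - 1*2) = 0*(1 - 2) = 0*(-1) = 0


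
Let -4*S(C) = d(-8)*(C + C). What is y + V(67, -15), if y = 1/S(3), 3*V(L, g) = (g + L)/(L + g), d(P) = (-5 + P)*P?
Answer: 17/52 ≈ 0.32692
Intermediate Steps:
d(P) = P*(-5 + P)
V(L, g) = ⅓ (V(L, g) = ((g + L)/(L + g))/3 = ((L + g)/(L + g))/3 = (⅓)*1 = ⅓)
S(C) = -52*C (S(C) = -(-8*(-5 - 8))*(C + C)/4 = -(-8*(-13))*2*C/4 = -26*2*C = -52*C)
y = -1/156 (y = 1/(-52*3) = 1/(-156) = -1/156 ≈ -0.0064103)
y + V(67, -15) = -1/156 + ⅓ = 17/52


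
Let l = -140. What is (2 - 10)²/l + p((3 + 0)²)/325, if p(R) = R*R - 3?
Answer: -38/175 ≈ -0.21714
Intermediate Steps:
p(R) = -3 + R² (p(R) = R² - 3 = -3 + R²)
(2 - 10)²/l + p((3 + 0)²)/325 = (2 - 10)²/(-140) + (-3 + ((3 + 0)²)²)/325 = (-8)²*(-1/140) + (-3 + (3²)²)*(1/325) = 64*(-1/140) + (-3 + 9²)*(1/325) = -16/35 + (-3 + 81)*(1/325) = -16/35 + 78*(1/325) = -16/35 + 6/25 = -38/175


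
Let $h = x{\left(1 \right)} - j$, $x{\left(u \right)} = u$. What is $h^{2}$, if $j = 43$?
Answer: $1764$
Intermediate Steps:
$h = -42$ ($h = 1 - 43 = -42$)
$h^{2} = \left(-42\right)^{2} = 1764$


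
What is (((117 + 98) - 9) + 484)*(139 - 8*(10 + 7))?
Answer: 2070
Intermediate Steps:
(((117 + 98) - 9) + 484)*(139 - 8*(10 + 7)) = ((215 - 9) + 484)*(139 - 8*17) = (206 + 484)*(139 - 136) = 690*3 = 2070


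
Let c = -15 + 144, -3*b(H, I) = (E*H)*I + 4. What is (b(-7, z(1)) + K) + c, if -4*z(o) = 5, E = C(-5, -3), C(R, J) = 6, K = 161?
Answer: 1627/6 ≈ 271.17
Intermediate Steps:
E = 6
z(o) = -5/4 (z(o) = -¼*5 = -5/4)
b(H, I) = -4/3 - 2*H*I (b(H, I) = -((6*H)*I + 4)/3 = -(6*H*I + 4)/3 = -(4 + 6*H*I)/3 = -4/3 - 2*H*I)
c = 129
(b(-7, z(1)) + K) + c = ((-4/3 - 2*(-7)*(-5/4)) + 161) + 129 = ((-4/3 - 35/2) + 161) + 129 = (-113/6 + 161) + 129 = 853/6 + 129 = 1627/6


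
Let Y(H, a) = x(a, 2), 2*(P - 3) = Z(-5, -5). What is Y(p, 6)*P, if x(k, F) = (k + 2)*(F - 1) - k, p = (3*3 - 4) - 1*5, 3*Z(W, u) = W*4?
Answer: -2/3 ≈ -0.66667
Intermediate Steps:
Z(W, u) = 4*W/3 (Z(W, u) = (W*4)/3 = (4*W)/3 = 4*W/3)
P = -1/3 (P = 3 + ((4/3)*(-5))/2 = 3 + (1/2)*(-20/3) = 3 - 10/3 = -1/3 ≈ -0.33333)
p = 0 (p = (9 - 4) - 5 = 5 - 5 = 0)
x(k, F) = -k + (-1 + F)*(2 + k) (x(k, F) = (2 + k)*(-1 + F) - k = (-1 + F)*(2 + k) - k = -k + (-1 + F)*(2 + k))
Y(H, a) = 2 (Y(H, a) = -2 - 2*a + 2*2 + 2*a = -2 - 2*a + 4 + 2*a = 2)
Y(p, 6)*P = 2*(-1/3) = -2/3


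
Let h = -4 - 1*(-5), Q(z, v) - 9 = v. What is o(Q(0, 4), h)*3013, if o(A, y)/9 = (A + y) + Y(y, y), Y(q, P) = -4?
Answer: 271170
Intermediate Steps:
Q(z, v) = 9 + v
h = 1 (h = -4 + 5 = 1)
o(A, y) = -36 + 9*A + 9*y (o(A, y) = 9*((A + y) - 4) = 9*(-4 + A + y) = -36 + 9*A + 9*y)
o(Q(0, 4), h)*3013 = (-36 + 9*(9 + 4) + 9*1)*3013 = (-36 + 9*13 + 9)*3013 = (-36 + 117 + 9)*3013 = 90*3013 = 271170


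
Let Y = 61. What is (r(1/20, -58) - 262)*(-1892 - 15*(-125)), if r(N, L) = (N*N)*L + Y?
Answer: 683893/200 ≈ 3419.5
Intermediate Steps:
r(N, L) = 61 + L*N² (r(N, L) = (N*N)*L + 61 = N²*L + 61 = L*N² + 61 = 61 + L*N²)
(r(1/20, -58) - 262)*(-1892 - 15*(-125)) = ((61 - 58*(1/20)²) - 262)*(-1892 - 15*(-125)) = ((61 - 58*(1/20)²) - 262)*(-1892 + 1875) = ((61 - 58*1/400) - 262)*(-17) = ((61 - 29/200) - 262)*(-17) = (12171/200 - 262)*(-17) = -40229/200*(-17) = 683893/200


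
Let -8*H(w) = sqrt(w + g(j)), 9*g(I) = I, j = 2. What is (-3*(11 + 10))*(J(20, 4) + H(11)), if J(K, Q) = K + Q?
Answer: -1512 + 21*sqrt(101)/8 ≈ -1485.6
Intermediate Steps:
g(I) = I/9
H(w) = -sqrt(2/9 + w)/8 (H(w) = -sqrt(w + (1/9)*2)/8 = -sqrt(w + 2/9)/8 = -sqrt(2/9 + w)/8)
(-3*(11 + 10))*(J(20, 4) + H(11)) = (-3*(11 + 10))*((20 + 4) - sqrt(2 + 9*11)/24) = (-3*21)*(24 - sqrt(2 + 99)/24) = -63*(24 - sqrt(101)/24) = -1512 + 21*sqrt(101)/8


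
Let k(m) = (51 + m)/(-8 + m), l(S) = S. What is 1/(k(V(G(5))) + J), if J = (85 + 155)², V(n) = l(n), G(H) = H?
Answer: 3/172744 ≈ 1.7367e-5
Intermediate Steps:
V(n) = n
k(m) = (51 + m)/(-8 + m)
J = 57600 (J = 240² = 57600)
1/(k(V(G(5))) + J) = 1/((51 + 5)/(-8 + 5) + 57600) = 1/(56/(-3) + 57600) = 1/(-⅓*56 + 57600) = 1/(-56/3 + 57600) = 1/(172744/3) = 3/172744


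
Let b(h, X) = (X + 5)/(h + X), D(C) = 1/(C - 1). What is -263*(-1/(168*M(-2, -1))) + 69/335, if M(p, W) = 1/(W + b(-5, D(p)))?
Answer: -409613/150080 ≈ -2.7293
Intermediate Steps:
D(C) = 1/(-1 + C)
b(h, X) = (5 + X)/(X + h)
M(p, W) = 1/(W + (5 + 1/(-1 + p))/(-5 + 1/(-1 + p))) (M(p, W) = 1/(W + (5 + 1/(-1 + p))/(1/(-1 + p) - 5)) = 1/(W + (5 + 1/(-1 + p))/(-5 + 1/(-1 + p))))
-263*(-1/(168*M(-2, -1))) + 69/335 = -263*(-(4 - 5*(-2) - (-6 + 5*(-2)))/(168*(-6 + 5*(-2)))) + 69/335 = -263*(-(4 + 10 - (-6 - 10))/(168*(-6 - 10))) + 69*(1/335) = -263/((-16/(4 + 10 - 1*(-16)))*(-168)) + 69/335 = -263/((-16/(4 + 10 + 16))*(-168)) + 69/335 = -263/((-16/30)*(-168)) + 69/335 = -263/(((1/30)*(-16))*(-168)) + 69/335 = -263/((-8/15*(-168))) + 69/335 = -263/448/5 + 69/335 = -263*5/448 + 69/335 = -1315/448 + 69/335 = -409613/150080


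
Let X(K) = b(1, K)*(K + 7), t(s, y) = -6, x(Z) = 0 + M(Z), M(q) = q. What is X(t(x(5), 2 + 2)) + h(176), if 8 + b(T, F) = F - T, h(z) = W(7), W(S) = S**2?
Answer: 34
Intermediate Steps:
x(Z) = Z (x(Z) = 0 + Z = Z)
h(z) = 49 (h(z) = 7**2 = 49)
b(T, F) = -8 + F - T (b(T, F) = -8 + (F - T) = -8 + F - T)
X(K) = (-9 + K)*(7 + K) (X(K) = (-8 + K - 1*1)*(K + 7) = (-8 + K - 1)*(7 + K) = (-9 + K)*(7 + K))
X(t(x(5), 2 + 2)) + h(176) = (-9 - 6)*(7 - 6) + 49 = -15*1 + 49 = -15 + 49 = 34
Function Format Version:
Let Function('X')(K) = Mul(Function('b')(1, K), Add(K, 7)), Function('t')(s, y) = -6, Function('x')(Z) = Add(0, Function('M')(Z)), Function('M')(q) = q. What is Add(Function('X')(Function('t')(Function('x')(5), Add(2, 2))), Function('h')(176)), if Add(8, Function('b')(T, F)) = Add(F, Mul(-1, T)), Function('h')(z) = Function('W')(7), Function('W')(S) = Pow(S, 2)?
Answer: 34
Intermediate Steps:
Function('x')(Z) = Z (Function('x')(Z) = Add(0, Z) = Z)
Function('h')(z) = 49 (Function('h')(z) = Pow(7, 2) = 49)
Function('b')(T, F) = Add(-8, F, Mul(-1, T)) (Function('b')(T, F) = Add(-8, Add(F, Mul(-1, T))) = Add(-8, F, Mul(-1, T)))
Function('X')(K) = Mul(Add(-9, K), Add(7, K)) (Function('X')(K) = Mul(Add(-8, K, Mul(-1, 1)), Add(K, 7)) = Mul(Add(-8, K, -1), Add(7, K)) = Mul(Add(-9, K), Add(7, K)))
Add(Function('X')(Function('t')(Function('x')(5), Add(2, 2))), Function('h')(176)) = Add(Mul(Add(-9, -6), Add(7, -6)), 49) = Add(Mul(-15, 1), 49) = Add(-15, 49) = 34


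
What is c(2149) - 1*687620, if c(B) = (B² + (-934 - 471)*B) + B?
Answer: 913385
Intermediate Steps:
c(B) = B² - 1404*B (c(B) = (B² - 1405*B) + B = B² - 1404*B)
c(2149) - 1*687620 = 2149*(-1404 + 2149) - 1*687620 = 2149*745 - 687620 = 1601005 - 687620 = 913385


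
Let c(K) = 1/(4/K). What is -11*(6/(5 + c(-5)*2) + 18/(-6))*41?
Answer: 1353/5 ≈ 270.60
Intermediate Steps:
c(K) = K/4
-11*(6/(5 + c(-5)*2) + 18/(-6))*41 = -11*(6/(5 + ((¼)*(-5))*2) + 18/(-6))*41 = -11*(6/(5 - 5/4*2) + 18*(-⅙))*41 = -11*(6/(5 - 5/2) - 3)*41 = -11*(6/(5/2) - 3)*41 = -11*(6*(⅖) - 3)*41 = -11*(12/5 - 3)*41 = -11*(-⅗)*41 = (33/5)*41 = 1353/5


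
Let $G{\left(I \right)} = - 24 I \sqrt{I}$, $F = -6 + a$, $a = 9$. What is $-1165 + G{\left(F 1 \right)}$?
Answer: $-1165 - 72 \sqrt{3} \approx -1289.7$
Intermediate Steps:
$F = 3$ ($F = -6 + 9 = 3$)
$G{\left(I \right)} = - 24 I^{\frac{3}{2}}$
$-1165 + G{\left(F 1 \right)} = -1165 - 24 \left(3 \cdot 1\right)^{\frac{3}{2}} = -1165 - 24 \cdot 3^{\frac{3}{2}} = -1165 - 24 \cdot 3 \sqrt{3} = -1165 - 72 \sqrt{3}$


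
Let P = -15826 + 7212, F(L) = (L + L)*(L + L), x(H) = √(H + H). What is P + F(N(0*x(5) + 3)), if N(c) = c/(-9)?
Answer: -77522/9 ≈ -8613.6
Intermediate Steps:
x(H) = √2*√H (x(H) = √(2*H) = √2*√H)
N(c) = -c/9 (N(c) = c*(-⅑) = -c/9)
F(L) = 4*L² (F(L) = (2*L)*(2*L) = 4*L²)
P = -8614
P + F(N(0*x(5) + 3)) = -8614 + 4*(-(0*(√2*√5) + 3)/9)² = -8614 + 4*(-(0*√10 + 3)/9)² = -8614 + 4*(-(0 + 3)/9)² = -8614 + 4*(-⅑*3)² = -8614 + 4*(-⅓)² = -8614 + 4*(⅑) = -8614 + 4/9 = -77522/9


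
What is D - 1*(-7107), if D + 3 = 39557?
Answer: 46661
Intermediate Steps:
D = 39554 (D = -3 + 39557 = 39554)
D - 1*(-7107) = 39554 - 1*(-7107) = 39554 + 7107 = 46661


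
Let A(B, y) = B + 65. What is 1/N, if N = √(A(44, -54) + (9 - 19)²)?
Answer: √209/209 ≈ 0.069171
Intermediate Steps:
A(B, y) = 65 + B
N = √209 (N = √((65 + 44) + (9 - 19)²) = √(109 + (-10)²) = √(109 + 100) = √209 ≈ 14.457)
1/N = 1/(√209) = √209/209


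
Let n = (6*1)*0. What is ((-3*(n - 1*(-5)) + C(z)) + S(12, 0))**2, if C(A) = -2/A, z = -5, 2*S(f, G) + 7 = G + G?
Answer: 32761/100 ≈ 327.61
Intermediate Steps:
n = 0 (n = 6*0 = 0)
S(f, G) = -7/2 + G (S(f, G) = -7/2 + (G + G)/2 = -7/2 + (2*G)/2 = -7/2 + G)
((-3*(n - 1*(-5)) + C(z)) + S(12, 0))**2 = ((-3*(0 - 1*(-5)) - 2/(-5)) + (-7/2 + 0))**2 = ((-3*(0 + 5) - 2*(-1/5)) - 7/2)**2 = ((-3*5 + 2/5) - 7/2)**2 = ((-15 + 2/5) - 7/2)**2 = (-73/5 - 7/2)**2 = (-181/10)**2 = 32761/100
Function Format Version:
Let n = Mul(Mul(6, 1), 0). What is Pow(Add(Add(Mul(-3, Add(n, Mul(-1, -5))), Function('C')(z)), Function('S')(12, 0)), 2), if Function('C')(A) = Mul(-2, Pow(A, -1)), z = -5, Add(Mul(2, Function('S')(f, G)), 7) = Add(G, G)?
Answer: Rational(32761, 100) ≈ 327.61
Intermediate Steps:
n = 0 (n = Mul(6, 0) = 0)
Function('S')(f, G) = Add(Rational(-7, 2), G) (Function('S')(f, G) = Add(Rational(-7, 2), Mul(Rational(1, 2), Add(G, G))) = Add(Rational(-7, 2), Mul(Rational(1, 2), Mul(2, G))) = Add(Rational(-7, 2), G))
Pow(Add(Add(Mul(-3, Add(n, Mul(-1, -5))), Function('C')(z)), Function('S')(12, 0)), 2) = Pow(Add(Add(Mul(-3, Add(0, Mul(-1, -5))), Mul(-2, Pow(-5, -1))), Add(Rational(-7, 2), 0)), 2) = Pow(Add(Add(Mul(-3, Add(0, 5)), Mul(-2, Rational(-1, 5))), Rational(-7, 2)), 2) = Pow(Add(Add(Mul(-3, 5), Rational(2, 5)), Rational(-7, 2)), 2) = Pow(Add(Add(-15, Rational(2, 5)), Rational(-7, 2)), 2) = Pow(Add(Rational(-73, 5), Rational(-7, 2)), 2) = Pow(Rational(-181, 10), 2) = Rational(32761, 100)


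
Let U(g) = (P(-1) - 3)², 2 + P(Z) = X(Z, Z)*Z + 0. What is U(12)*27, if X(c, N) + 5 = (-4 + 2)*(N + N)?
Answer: 432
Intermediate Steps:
X(c, N) = -5 - 4*N (X(c, N) = -5 + (-4 + 2)*(N + N) = -5 - 4*N)
P(Z) = -2 + Z*(-5 - 4*Z) (P(Z) = -2 + ((-5 - 4*Z)*Z + 0) = -2 + (Z*(-5 - 4*Z) + 0) = -2 + Z*(-5 - 4*Z))
U(g) = 16 (U(g) = ((-2 - 1*(-1)*(5 + 4*(-1))) - 3)² = ((-2 - 1*(-1)*(5 - 4)) - 3)² = ((-2 - 1*(-1)*1) - 3)² = ((-2 + 1) - 3)² = (-1 - 3)² = (-4)² = 16)
U(12)*27 = 16*27 = 432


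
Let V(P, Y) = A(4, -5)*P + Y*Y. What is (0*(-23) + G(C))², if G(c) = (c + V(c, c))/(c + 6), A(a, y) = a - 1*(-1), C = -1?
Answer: 1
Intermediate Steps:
A(a, y) = 1 + a (A(a, y) = a + 1 = 1 + a)
V(P, Y) = Y² + 5*P (V(P, Y) = (1 + 4)*P + Y*Y = 5*P + Y² = Y² + 5*P)
G(c) = (c² + 6*c)/(6 + c) (G(c) = (c + (c² + 5*c))/(c + 6) = (c² + 6*c)/(6 + c))
(0*(-23) + G(C))² = (0*(-23) - 1)² = (0 - 1)² = (-1)² = 1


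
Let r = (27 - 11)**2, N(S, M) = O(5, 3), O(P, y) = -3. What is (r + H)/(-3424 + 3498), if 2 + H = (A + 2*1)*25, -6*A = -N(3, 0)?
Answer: 583/148 ≈ 3.9392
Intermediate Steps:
N(S, M) = -3
A = -1/2 (A = -(-1)*(-3)/6 = -1/6*3 = -1/2 ≈ -0.50000)
H = 71/2 (H = -2 + (-1/2 + 2*1)*25 = -2 + (-1/2 + 2)*25 = -2 + (3/2)*25 = -2 + 75/2 = 71/2 ≈ 35.500)
r = 256 (r = 16**2 = 256)
(r + H)/(-3424 + 3498) = (256 + 71/2)/(-3424 + 3498) = (583/2)/74 = (583/2)*(1/74) = 583/148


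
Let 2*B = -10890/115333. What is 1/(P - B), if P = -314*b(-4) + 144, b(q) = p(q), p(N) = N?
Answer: 115333/161471645 ≈ 0.00071426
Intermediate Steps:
b(q) = q
B = -5445/115333 (B = (-10890/115333)/2 = (-10890*1/115333)/2 = (1/2)*(-10890/115333) = -5445/115333 ≈ -0.047211)
P = 1400 (P = -314*(-4) + 144 = 1256 + 144 = 1400)
1/(P - B) = 1/(1400 - 1*(-5445/115333)) = 1/(1400 + 5445/115333) = 1/(161471645/115333) = 115333/161471645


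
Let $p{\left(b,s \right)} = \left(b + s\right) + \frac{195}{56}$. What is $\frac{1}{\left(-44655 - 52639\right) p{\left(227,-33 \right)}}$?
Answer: $- \frac{28}{537987173} \approx -5.2046 \cdot 10^{-8}$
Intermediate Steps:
$p{\left(b,s \right)} = \frac{195}{56} + b + s$ ($p{\left(b,s \right)} = \left(b + s\right) + 195 \cdot \frac{1}{56} = \left(b + s\right) + \frac{195}{56} = \frac{195}{56} + b + s$)
$\frac{1}{\left(-44655 - 52639\right) p{\left(227,-33 \right)}} = \frac{1}{\left(-44655 - 52639\right) \left(\frac{195}{56} + 227 - 33\right)} = \frac{1}{\left(-97294\right) \frac{11059}{56}} = \left(- \frac{1}{97294}\right) \frac{56}{11059} = - \frac{28}{537987173}$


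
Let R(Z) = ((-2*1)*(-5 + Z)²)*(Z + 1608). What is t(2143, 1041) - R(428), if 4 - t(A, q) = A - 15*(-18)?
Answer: 728596479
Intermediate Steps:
t(A, q) = -266 - A (t(A, q) = 4 - (A - 15*(-18)) = 4 - (A + 270) = 4 - (270 + A) = 4 + (-270 - A) = -266 - A)
R(Z) = -2*(-5 + Z)²*(1608 + Z) (R(Z) = (-2*(-5 + Z)²)*(1608 + Z) = -2*(-5 + Z)²*(1608 + Z))
t(2143, 1041) - R(428) = (-266 - 1*2143) - 2*(-5 + 428)²*(-1608 - 1*428) = (-266 - 2143) - 2*423²*(-1608 - 428) = -2409 - 2*178929*(-2036) = -2409 - 1*(-728598888) = -2409 + 728598888 = 728596479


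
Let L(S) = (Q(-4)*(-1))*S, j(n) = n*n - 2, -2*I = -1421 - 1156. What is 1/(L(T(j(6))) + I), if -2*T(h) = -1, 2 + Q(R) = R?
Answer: 2/2583 ≈ 0.00077429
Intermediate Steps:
I = 2577/2 (I = -(-1421 - 1156)/2 = -½*(-2577) = 2577/2 ≈ 1288.5)
Q(R) = -2 + R
j(n) = -2 + n² (j(n) = n² - 2 = -2 + n²)
T(h) = ½ (T(h) = -½*(-1) = ½)
L(S) = 6*S (L(S) = ((-2 - 4)*(-1))*S = (-6*(-1))*S = 6*S)
1/(L(T(j(6))) + I) = 1/(6*(½) + 2577/2) = 1/(3 + 2577/2) = 1/(2583/2) = 2/2583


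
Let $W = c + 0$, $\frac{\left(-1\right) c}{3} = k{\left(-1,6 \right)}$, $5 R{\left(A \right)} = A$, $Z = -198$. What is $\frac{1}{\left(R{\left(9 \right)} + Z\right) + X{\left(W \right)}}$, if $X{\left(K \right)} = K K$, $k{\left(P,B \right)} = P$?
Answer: $- \frac{5}{936} \approx -0.0053419$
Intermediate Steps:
$R{\left(A \right)} = \frac{A}{5}$
$c = 3$ ($c = \left(-3\right) \left(-1\right) = 3$)
$W = 3$ ($W = 3 + 0 = 3$)
$X{\left(K \right)} = K^{2}$
$\frac{1}{\left(R{\left(9 \right)} + Z\right) + X{\left(W \right)}} = \frac{1}{\left(\frac{1}{5} \cdot 9 - 198\right) + 3^{2}} = \frac{1}{\left(\frac{9}{5} - 198\right) + 9} = \frac{1}{- \frac{981}{5} + 9} = \frac{1}{- \frac{936}{5}} = - \frac{5}{936}$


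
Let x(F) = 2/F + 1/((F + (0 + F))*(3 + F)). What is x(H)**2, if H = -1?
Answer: 81/16 ≈ 5.0625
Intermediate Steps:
x(F) = 2/F + 1/(2*F*(3 + F)) (x(F) = 2/F + 1/((F + F)*(3 + F)) = 2/F + 1/((2*F)*(3 + F)) = 2/F + 1/(2*F*(3 + F)))
x(H)**2 = ((1/2)*(13 + 4*(-1))/(-1*(3 - 1)))**2 = ((1/2)*(-1)*(13 - 4)/2)**2 = ((1/2)*(-1)*(1/2)*9)**2 = (-9/4)**2 = 81/16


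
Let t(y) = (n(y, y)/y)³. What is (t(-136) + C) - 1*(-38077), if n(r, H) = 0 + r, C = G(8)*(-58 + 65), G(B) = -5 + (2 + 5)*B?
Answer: 38435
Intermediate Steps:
G(B) = -5 + 7*B
C = 357 (C = (-5 + 7*8)*(-58 + 65) = (-5 + 56)*7 = 51*7 = 357)
n(r, H) = r
t(y) = 1 (t(y) = (y/y)³ = 1³ = 1)
(t(-136) + C) - 1*(-38077) = (1 + 357) - 1*(-38077) = 358 + 38077 = 38435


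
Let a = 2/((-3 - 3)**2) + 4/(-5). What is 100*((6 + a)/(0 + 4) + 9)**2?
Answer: 13786369/1296 ≈ 10638.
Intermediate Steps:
a = -67/90 (a = 2/((-6)**2) + 4*(-1/5) = 2/36 - 4/5 = 2*(1/36) - 4/5 = 1/18 - 4/5 = -67/90 ≈ -0.74444)
100*((6 + a)/(0 + 4) + 9)**2 = 100*((6 - 67/90)/(0 + 4) + 9)**2 = 100*((473/90)/4 + 9)**2 = 100*((473/90)*(1/4) + 9)**2 = 100*(473/360 + 9)**2 = 100*(3713/360)**2 = 100*(13786369/129600) = 13786369/1296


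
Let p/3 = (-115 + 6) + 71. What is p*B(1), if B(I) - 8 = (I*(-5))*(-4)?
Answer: -3192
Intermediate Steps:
B(I) = 8 + 20*I (B(I) = 8 + (I*(-5))*(-4) = 8 - 5*I*(-4) = 8 + 20*I)
p = -114 (p = 3*((-115 + 6) + 71) = 3*(-109 + 71) = 3*(-38) = -114)
p*B(1) = -114*(8 + 20*1) = -114*(8 + 20) = -114*28 = -3192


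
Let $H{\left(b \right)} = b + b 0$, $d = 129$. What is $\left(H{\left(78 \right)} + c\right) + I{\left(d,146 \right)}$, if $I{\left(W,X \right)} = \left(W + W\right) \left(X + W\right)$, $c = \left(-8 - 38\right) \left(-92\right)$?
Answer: $75260$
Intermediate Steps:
$H{\left(b \right)} = b$ ($H{\left(b \right)} = b + 0 = b$)
$c = 4232$ ($c = \left(-46\right) \left(-92\right) = 4232$)
$I{\left(W,X \right)} = 2 W \left(W + X\right)$
$\left(H{\left(78 \right)} + c\right) + I{\left(d,146 \right)} = \left(78 + 4232\right) + 2 \cdot 129 \left(129 + 146\right) = 4310 + 2 \cdot 129 \cdot 275 = 4310 + 70950 = 75260$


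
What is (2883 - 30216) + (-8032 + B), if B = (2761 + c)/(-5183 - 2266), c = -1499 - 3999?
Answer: -263431148/7449 ≈ -35365.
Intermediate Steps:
c = -5498
B = 2737/7449 (B = (2761 - 5498)/(-5183 - 2266) = -2737/(-7449) = -2737*(-1/7449) = 2737/7449 ≈ 0.36743)
(2883 - 30216) + (-8032 + B) = (2883 - 30216) + (-8032 + 2737/7449) = -27333 - 59827631/7449 = -263431148/7449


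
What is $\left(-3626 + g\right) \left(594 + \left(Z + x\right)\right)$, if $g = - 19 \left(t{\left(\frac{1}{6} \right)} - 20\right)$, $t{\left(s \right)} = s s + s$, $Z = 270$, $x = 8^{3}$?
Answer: $- \frac{40244216}{9} \approx -4.4716 \cdot 10^{6}$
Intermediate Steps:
$x = 512$
$t{\left(s \right)} = s + s^{2}$ ($t{\left(s \right)} = s^{2} + s = s + s^{2}$)
$g = \frac{13547}{36}$ ($g = - 19 \left(\frac{1 + \frac{1}{6}}{6} - 20\right) = - 19 \left(\frac{1}{6} \cdot \frac{7}{6} - 20\right) = - 19 \left(\frac{7}{36} - 20\right) = \left(-19\right) \left(- \frac{713}{36}\right) = \frac{13547}{36} \approx 376.31$)
$\left(-3626 + g\right) \left(594 + \left(Z + x\right)\right) = \left(-3626 + \frac{13547}{36}\right) \left(594 + \left(270 + 512\right)\right) = - \frac{116989 \left(594 + 782\right)}{36} = \left(- \frac{116989}{36}\right) 1376 = - \frac{40244216}{9}$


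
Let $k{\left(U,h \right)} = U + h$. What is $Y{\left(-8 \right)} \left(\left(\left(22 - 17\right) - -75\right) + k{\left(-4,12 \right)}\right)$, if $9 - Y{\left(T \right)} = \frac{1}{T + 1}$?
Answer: $\frac{5632}{7} \approx 804.57$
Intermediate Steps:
$Y{\left(T \right)} = 9 - \frac{1}{1 + T}$ ($Y{\left(T \right)} = 9 - \frac{1}{T + 1} = 9 - \frac{1}{1 + T}$)
$Y{\left(-8 \right)} \left(\left(\left(22 - 17\right) - -75\right) + k{\left(-4,12 \right)}\right) = \frac{8 + 9 \left(-8\right)}{1 - 8} \left(\left(\left(22 - 17\right) - -75\right) + \left(-4 + 12\right)\right) = \frac{8 - 72}{-7} \left(\left(5 + 75\right) + 8\right) = \left(- \frac{1}{7}\right) \left(-64\right) \left(80 + 8\right) = \frac{64}{7} \cdot 88 = \frac{5632}{7}$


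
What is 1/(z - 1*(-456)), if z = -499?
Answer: -1/43 ≈ -0.023256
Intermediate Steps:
1/(z - 1*(-456)) = 1/(-499 - 1*(-456)) = 1/(-499 + 456) = 1/(-43) = -1/43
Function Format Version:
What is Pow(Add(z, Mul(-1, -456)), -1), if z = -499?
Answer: Rational(-1, 43) ≈ -0.023256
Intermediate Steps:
Pow(Add(z, Mul(-1, -456)), -1) = Pow(Add(-499, Mul(-1, -456)), -1) = Pow(Add(-499, 456), -1) = Pow(-43, -1) = Rational(-1, 43)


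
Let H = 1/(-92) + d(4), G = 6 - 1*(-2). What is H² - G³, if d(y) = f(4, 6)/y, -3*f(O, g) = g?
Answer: -4331359/8464 ≈ -511.74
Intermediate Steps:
f(O, g) = -g/3
d(y) = -2/y (d(y) = (-⅓*6)/y = -2/y)
G = 8 (G = 6 + 2 = 8)
H = -47/92 (H = 1/(-92) - 2/4 = -1/92 - 2*¼ = -1/92 - ½ = -47/92 ≈ -0.51087)
H² - G³ = (-47/92)² - 1*8³ = 2209/8464 - 1*512 = 2209/8464 - 512 = -4331359/8464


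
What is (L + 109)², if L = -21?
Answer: 7744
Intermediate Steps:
(L + 109)² = (-21 + 109)² = 88² = 7744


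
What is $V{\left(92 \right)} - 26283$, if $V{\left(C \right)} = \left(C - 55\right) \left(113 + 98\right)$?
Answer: $-18476$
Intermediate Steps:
$V{\left(C \right)} = -11605 + 211 C$ ($V{\left(C \right)} = \left(-55 + C\right) 211 = -11605 + 211 C$)
$V{\left(92 \right)} - 26283 = \left(-11605 + 211 \cdot 92\right) - 26283 = \left(-11605 + 19412\right) - 26283 = 7807 - 26283 = -18476$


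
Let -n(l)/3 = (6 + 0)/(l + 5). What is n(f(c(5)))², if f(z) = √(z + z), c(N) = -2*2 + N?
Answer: 324/(5 + √2)² ≈ 7.8751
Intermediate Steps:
c(N) = -4 + N
f(z) = √2*√z (f(z) = √(2*z) = √2*√z)
n(l) = -18/(5 + l) (n(l) = -3*(6 + 0)/(l + 5) = -18/(5 + l))
n(f(c(5)))² = (-18/(5 + √2*√(-4 + 5)))² = (-18/(5 + √2*√1))² = (-18/(5 + √2*1))² = (-18/(5 + √2))² = 324/(5 + √2)²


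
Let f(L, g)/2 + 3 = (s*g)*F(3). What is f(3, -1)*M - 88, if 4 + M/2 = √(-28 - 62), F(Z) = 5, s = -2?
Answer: -200 + 84*I*√10 ≈ -200.0 + 265.63*I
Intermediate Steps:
f(L, g) = -6 - 20*g (f(L, g) = -6 + 2*(-2*g*5) = -6 + 2*(-10*g) = -6 - 20*g)
M = -8 + 6*I*√10 (M = -8 + 2*√(-28 - 62) = -8 + 2*√(-90) = -8 + 2*(3*I*√10) = -8 + 6*I*√10 ≈ -8.0 + 18.974*I)
f(3, -1)*M - 88 = (-6 - 20*(-1))*(-8 + 6*I*√10) - 88 = (-6 + 20)*(-8 + 6*I*√10) - 88 = 14*(-8 + 6*I*√10) - 88 = (-112 + 84*I*√10) - 88 = -200 + 84*I*√10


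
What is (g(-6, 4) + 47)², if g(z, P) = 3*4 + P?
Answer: 3969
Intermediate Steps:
g(z, P) = 12 + P
(g(-6, 4) + 47)² = ((12 + 4) + 47)² = (16 + 47)² = 63² = 3969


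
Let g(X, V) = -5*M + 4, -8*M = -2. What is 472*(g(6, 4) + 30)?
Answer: 15458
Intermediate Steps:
M = ¼ (M = -⅛*(-2) = ¼ ≈ 0.25000)
g(X, V) = 11/4 (g(X, V) = -5*¼ + 4 = -5/4 + 4 = 11/4)
472*(g(6, 4) + 30) = 472*(11/4 + 30) = 472*(131/4) = 15458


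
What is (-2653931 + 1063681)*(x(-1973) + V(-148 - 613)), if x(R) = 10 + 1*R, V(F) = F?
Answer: 4331841000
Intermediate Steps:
x(R) = 10 + R
(-2653931 + 1063681)*(x(-1973) + V(-148 - 613)) = (-2653931 + 1063681)*((10 - 1973) + (-148 - 613)) = -1590250*(-1963 - 761) = -1590250*(-2724) = 4331841000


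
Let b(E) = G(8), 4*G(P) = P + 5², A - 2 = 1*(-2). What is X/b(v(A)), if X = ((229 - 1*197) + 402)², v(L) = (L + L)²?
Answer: 753424/33 ≈ 22831.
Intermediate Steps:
A = 0 (A = 2 + 1*(-2) = 2 - 2 = 0)
v(L) = 4*L² (v(L) = (2*L)² = 4*L²)
G(P) = 25/4 + P/4 (G(P) = (P + 5²)/4 = (P + 25)/4 = (25 + P)/4 = 25/4 + P/4)
b(E) = 33/4 (b(E) = 25/4 + (¼)*8 = 25/4 + 2 = 33/4)
X = 188356 (X = ((229 - 197) + 402)² = (32 + 402)² = 434² = 188356)
X/b(v(A)) = 188356/(33/4) = 188356*(4/33) = 753424/33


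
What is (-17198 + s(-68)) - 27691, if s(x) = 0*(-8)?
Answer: -44889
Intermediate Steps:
s(x) = 0
(-17198 + s(-68)) - 27691 = (-17198 + 0) - 27691 = -17198 - 27691 = -44889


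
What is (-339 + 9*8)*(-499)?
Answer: 133233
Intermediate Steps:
(-339 + 9*8)*(-499) = (-339 + 72)*(-499) = -267*(-499) = 133233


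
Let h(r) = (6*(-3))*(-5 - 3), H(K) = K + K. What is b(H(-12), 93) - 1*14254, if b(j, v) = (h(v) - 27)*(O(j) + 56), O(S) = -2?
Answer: -7936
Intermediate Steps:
H(K) = 2*K
h(r) = 144 (h(r) = -18*(-8) = 144)
b(j, v) = 6318 (b(j, v) = (144 - 27)*(-2 + 56) = 117*54 = 6318)
b(H(-12), 93) - 1*14254 = 6318 - 1*14254 = 6318 - 14254 = -7936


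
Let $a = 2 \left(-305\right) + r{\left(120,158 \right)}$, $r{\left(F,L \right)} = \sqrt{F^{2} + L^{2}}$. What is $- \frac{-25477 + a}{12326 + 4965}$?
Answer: $\frac{26087}{17291} - \frac{2 \sqrt{9841}}{17291} \approx 1.4972$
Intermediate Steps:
$a = -610 + 2 \sqrt{9841}$ ($a = 2 \left(-305\right) + \sqrt{120^{2} + 158^{2}} = -610 + \sqrt{14400 + 24964} = -610 + \sqrt{39364} = -610 + 2 \sqrt{9841} \approx -411.6$)
$- \frac{-25477 + a}{12326 + 4965} = - \frac{-25477 - \left(610 - 2 \sqrt{9841}\right)}{12326 + 4965} = - \frac{-26087 + 2 \sqrt{9841}}{17291} = - (- \frac{26087}{17291} + \frac{2 \sqrt{9841}}{17291}) = \frac{26087}{17291} - \frac{2 \sqrt{9841}}{17291}$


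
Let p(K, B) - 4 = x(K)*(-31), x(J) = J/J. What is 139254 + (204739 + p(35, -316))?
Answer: 343966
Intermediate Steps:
x(J) = 1
p(K, B) = -27 (p(K, B) = 4 + 1*(-31) = 4 - 31 = -27)
139254 + (204739 + p(35, -316)) = 139254 + (204739 - 27) = 139254 + 204712 = 343966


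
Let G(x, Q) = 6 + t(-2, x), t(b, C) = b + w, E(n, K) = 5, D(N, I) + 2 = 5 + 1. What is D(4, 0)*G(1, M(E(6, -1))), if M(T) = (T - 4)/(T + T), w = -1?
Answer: 12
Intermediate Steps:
D(N, I) = 4 (D(N, I) = -2 + (5 + 1) = -2 + 6 = 4)
M(T) = (-4 + T)/(2*T) (M(T) = (-4 + T)/((2*T)) = (-4 + T)*(1/(2*T)) = (-4 + T)/(2*T))
t(b, C) = -1 + b (t(b, C) = b - 1 = -1 + b)
G(x, Q) = 3 (G(x, Q) = 6 + (-1 - 2) = 6 - 3 = 3)
D(4, 0)*G(1, M(E(6, -1))) = 4*3 = 12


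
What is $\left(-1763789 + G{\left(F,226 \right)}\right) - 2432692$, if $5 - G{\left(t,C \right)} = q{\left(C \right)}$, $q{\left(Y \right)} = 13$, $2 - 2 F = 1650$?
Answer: $-4196489$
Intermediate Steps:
$F = -824$ ($F = 1 - 825 = -824$)
$G{\left(t,C \right)} = -8$ ($G{\left(t,C \right)} = 5 - 13 = -8$)
$\left(-1763789 + G{\left(F,226 \right)}\right) - 2432692 = \left(-1763789 - 8\right) - 2432692 = -1763797 - 2432692 = -4196489$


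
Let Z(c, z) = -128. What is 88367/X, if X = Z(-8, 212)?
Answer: -88367/128 ≈ -690.37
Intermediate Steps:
X = -128
88367/X = 88367/(-128) = 88367*(-1/128) = -88367/128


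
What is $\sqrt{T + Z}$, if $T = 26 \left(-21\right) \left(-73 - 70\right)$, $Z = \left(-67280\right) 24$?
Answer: $3 i \sqrt{170738} \approx 1239.6 i$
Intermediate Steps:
$Z = -1614720$
$T = 78078$ ($T = \left(-546\right) \left(-143\right) = 78078$)
$\sqrt{T + Z} = \sqrt{78078 - 1614720} = \sqrt{-1536642} = 3 i \sqrt{170738}$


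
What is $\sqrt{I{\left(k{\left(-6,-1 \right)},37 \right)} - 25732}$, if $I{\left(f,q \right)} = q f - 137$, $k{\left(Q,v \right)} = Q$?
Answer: $3 i \sqrt{2899} \approx 161.53 i$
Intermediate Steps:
$I{\left(f,q \right)} = -137 + f q$ ($I{\left(f,q \right)} = f q - 137 = -137 + f q$)
$\sqrt{I{\left(k{\left(-6,-1 \right)},37 \right)} - 25732} = \sqrt{\left(-137 - 222\right) - 25732} = \sqrt{-359 - 25732} = \sqrt{-26091} = 3 i \sqrt{2899}$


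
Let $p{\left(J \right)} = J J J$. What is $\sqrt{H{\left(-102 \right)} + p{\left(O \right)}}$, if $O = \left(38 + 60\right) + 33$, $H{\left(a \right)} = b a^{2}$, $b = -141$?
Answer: $\sqrt{781127} \approx 883.81$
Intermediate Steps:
$H{\left(a \right)} = - 141 a^{2}$
$O = 131$ ($O = 98 + 33 = 131$)
$p{\left(J \right)} = J^{3}$ ($p{\left(J \right)} = J^{2} J = J^{3}$)
$\sqrt{H{\left(-102 \right)} + p{\left(O \right)}} = \sqrt{- 141 \left(-102\right)^{2} + 131^{3}} = \sqrt{\left(-141\right) 10404 + 2248091} = \sqrt{-1466964 + 2248091} = \sqrt{781127}$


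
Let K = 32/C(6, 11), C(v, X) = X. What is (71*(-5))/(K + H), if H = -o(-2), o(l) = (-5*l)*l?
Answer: -3905/252 ≈ -15.496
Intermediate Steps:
o(l) = -5*l²
K = 32/11 ≈ 2.9091
H = 20 (H = -(-5)*(-2)² = -(-5)*4 = -1*(-20) = 20)
(71*(-5))/(K + H) = (71*(-5))/(32/11 + 20) = -355/252/11 = -355*11/252 = -3905/252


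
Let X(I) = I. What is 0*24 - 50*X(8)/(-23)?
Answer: 400/23 ≈ 17.391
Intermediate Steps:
0*24 - 50*X(8)/(-23) = 0*24 - 400/(-23) = 0 - 400*(-1)/23 = 0 - 50*(-8/23) = 0 + 400/23 = 400/23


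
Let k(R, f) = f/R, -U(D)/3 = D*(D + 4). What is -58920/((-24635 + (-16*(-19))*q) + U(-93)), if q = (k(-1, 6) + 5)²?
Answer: 29460/24581 ≈ 1.1985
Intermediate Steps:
U(D) = -3*D*(4 + D) (U(D) = -3*D*(D + 4) = -3*D*(4 + D))
q = 1 (q = (6/(-1) + 5)² = (6*(-1) + 5)² = (-6 + 5)² = (-1)² = 1)
-58920/((-24635 + (-16*(-19))*q) + U(-93)) = -58920/((-24635 - 16*(-19)*1) - 3*(-93)*(4 - 93)) = -58920/((-24635 + 304*1) - 3*(-93)*(-89)) = -58920/((-24635 + 304) - 24831) = -58920/(-24331 - 24831) = -58920/(-49162) = -58920*(-1/49162) = 29460/24581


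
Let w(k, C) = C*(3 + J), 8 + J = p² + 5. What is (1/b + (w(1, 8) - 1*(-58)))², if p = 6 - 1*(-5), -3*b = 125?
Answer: 16447293009/15625 ≈ 1.0526e+6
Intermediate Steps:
b = -125/3 (b = -⅓*125 = -125/3 ≈ -41.667)
p = 11 (p = 6 + 5 = 11)
J = 118 (J = -8 + (11² + 5) = -8 + (121 + 5) = -8 + 126 = 118)
w(k, C) = 121*C (w(k, C) = C*(3 + 118) = C*121 = 121*C)
(1/b + (w(1, 8) - 1*(-58)))² = (1/(-125/3) + (121*8 - 1*(-58)))² = (-3/125 + (968 + 58))² = (-3/125 + 1026)² = (128247/125)² = 16447293009/15625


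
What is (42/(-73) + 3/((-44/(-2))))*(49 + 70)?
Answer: -83895/1606 ≈ -52.238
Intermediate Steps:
(42/(-73) + 3/((-44/(-2))))*(49 + 70) = (42*(-1/73) + 3/((-44*(-½))))*119 = (-42/73 + 3/22)*119 = -705/1606*119 = -83895/1606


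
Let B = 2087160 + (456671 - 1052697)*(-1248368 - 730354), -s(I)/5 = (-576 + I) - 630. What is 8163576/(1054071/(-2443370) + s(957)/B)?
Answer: -3920750289090192485420640/207190276328565587 ≈ -1.8923e+7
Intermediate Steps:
s(I) = 6030 - 5*I (s(I) = -5*((-576 + I) - 630) = -5*(-1206 + I) = 6030 - 5*I)
B = 1179371845932 (B = 2087160 - 596026*(-1978722) = 2087160 + 1179369758772 = 1179371845932)
8163576/(1054071/(-2443370) + s(957)/B) = 8163576/(1054071/(-2443370) + (6030 - 5*957)/1179371845932) = 8163576/(1054071*(-1/2443370) + (6030 - 4785)*(1/1179371845932)) = 8163576/(-1054071/2443370 + 1245*(1/1179371845932)) = 8163576/(-1054071/2443370 + 415/393123948644) = 8163576/(-207190276328565587/480273631199145140) = 8163576*(-480273631199145140/207190276328565587) = -3920750289090192485420640/207190276328565587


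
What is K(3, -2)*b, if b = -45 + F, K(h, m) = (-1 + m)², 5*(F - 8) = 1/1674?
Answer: -309689/930 ≈ -333.00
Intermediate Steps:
F = 66961/8370 (F = 8 + (⅕)/1674 = 8 + (⅕)*(1/1674) = 8 + 1/8370 = 66961/8370 ≈ 8.0001)
b = -309689/8370 (b = -45 + 66961/8370 = -309689/8370 ≈ -37.000)
K(3, -2)*b = (-1 - 2)²*(-309689/8370) = (-3)²*(-309689/8370) = 9*(-309689/8370) = -309689/930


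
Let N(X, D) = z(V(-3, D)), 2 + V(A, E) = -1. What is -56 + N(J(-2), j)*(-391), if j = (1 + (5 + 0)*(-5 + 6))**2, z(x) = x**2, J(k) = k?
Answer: -3575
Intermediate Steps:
V(A, E) = -3 (V(A, E) = -2 - 1 = -3)
j = 36 (j = (1 + 5*1)**2 = (1 + 5)**2 = 6**2 = 36)
N(X, D) = 9 (N(X, D) = (-3)**2 = 9)
-56 + N(J(-2), j)*(-391) = -56 + 9*(-391) = -56 - 3519 = -3575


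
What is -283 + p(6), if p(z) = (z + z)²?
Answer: -139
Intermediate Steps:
p(z) = 4*z² (p(z) = (2*z)² = 4*z²)
-283 + p(6) = -283 + 4*6² = -283 + 4*36 = -283 + 144 = -139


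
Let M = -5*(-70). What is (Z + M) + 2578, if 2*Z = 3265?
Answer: 9121/2 ≈ 4560.5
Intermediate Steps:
Z = 3265/2 (Z = (1/2)*3265 = 3265/2 ≈ 1632.5)
M = 350
(Z + M) + 2578 = (3265/2 + 350) + 2578 = 3965/2 + 2578 = 9121/2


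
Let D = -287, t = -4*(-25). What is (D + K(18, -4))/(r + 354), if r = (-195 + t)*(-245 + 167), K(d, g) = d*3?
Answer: -233/7764 ≈ -0.030010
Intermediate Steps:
t = 100
K(d, g) = 3*d
r = 7410 (r = (-195 + 100)*(-245 + 167) = -95*(-78) = 7410)
(D + K(18, -4))/(r + 354) = (-287 + 3*18)/(7410 + 354) = (-287 + 54)/7764 = -233*1/7764 = -233/7764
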